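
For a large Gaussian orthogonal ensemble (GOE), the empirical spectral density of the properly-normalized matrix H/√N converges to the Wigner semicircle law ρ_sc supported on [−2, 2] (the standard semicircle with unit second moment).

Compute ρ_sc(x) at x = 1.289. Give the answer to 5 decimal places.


ρ_sc(x) = (1/(2π)) √(4 − x²). With x = 1.289:
  4 − x² = 4 − (1.289)² = 4 − 1.661521 = 2.338479.
  √(4 − x²) = 1.529209.
  1/(2π) = 0.159155.
  ρ_sc(1.289) = 0.159155 · 1.529209 = 0.243381.

Rounded to 5 decimal places: ρ_sc(1.289) ≈ 0.24338.


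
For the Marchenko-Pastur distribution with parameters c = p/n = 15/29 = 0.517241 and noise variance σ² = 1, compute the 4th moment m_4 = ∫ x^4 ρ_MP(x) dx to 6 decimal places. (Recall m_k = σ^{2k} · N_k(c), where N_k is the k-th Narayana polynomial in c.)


E[X⁴] = σ⁸ (1 + 6c + 6c² + c³) (fourth MP moment). With σ² = 1 (so σ⁸ = 1) and c = 15/29 = 0.517241: E[X⁴] = 1 · (1 + 6·0.517241 + 6·(0.517241)² + (0.517241)³) = 1 · 5.847062.

So E[X^4] = 5.847062.


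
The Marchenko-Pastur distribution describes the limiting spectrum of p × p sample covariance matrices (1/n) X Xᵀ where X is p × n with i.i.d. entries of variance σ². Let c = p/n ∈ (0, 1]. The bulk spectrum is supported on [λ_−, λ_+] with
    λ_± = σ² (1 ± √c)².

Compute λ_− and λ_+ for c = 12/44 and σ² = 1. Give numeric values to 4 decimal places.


c = 12/44 = 0.272727; √c = 0.522233.
λ_− = σ² (1 − √c)² = 1 · (1 − 0.522233)² = 1 · (0.477767)² = 0.228261.
λ_+ = σ² (1 + √c)² = 1 · (1 + 0.522233)² = 1 · (1.522233)² = 2.317193.

Rounded to 4 decimal places: λ_− ≈ 0.2283, λ_+ ≈ 2.3172.


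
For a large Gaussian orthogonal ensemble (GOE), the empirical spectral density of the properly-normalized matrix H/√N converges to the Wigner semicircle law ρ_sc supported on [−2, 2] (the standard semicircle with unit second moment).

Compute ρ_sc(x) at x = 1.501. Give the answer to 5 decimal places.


ρ_sc(x) = (1/(2π)) √(4 − x²). With x = 1.501:
  4 − x² = 4 − (1.501)² = 4 − 2.253001 = 1.746999.
  √(4 − x²) = 1.321741.
  1/(2π) = 0.159155.
  ρ_sc(1.501) = 0.159155 · 1.321741 = 0.210362.

Rounded to 5 decimal places: ρ_sc(1.501) ≈ 0.21036.


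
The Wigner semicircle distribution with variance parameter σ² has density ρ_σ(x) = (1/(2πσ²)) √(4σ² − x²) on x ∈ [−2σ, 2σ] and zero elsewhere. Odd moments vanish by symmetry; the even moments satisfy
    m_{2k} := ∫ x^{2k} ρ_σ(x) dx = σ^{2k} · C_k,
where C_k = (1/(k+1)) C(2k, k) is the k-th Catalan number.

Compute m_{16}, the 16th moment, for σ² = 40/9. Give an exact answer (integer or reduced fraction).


By the scaled semicircle moment identity, m_{2k} = σ^{2k} · C_k with k = 8.
C_8 = (1/(k+1)) · C(2k, k) = (1/9) · C(16, 8) = (1/9) · 12870 = 1430.
σ^{2k} = (σ²)^k = (40/9)^8 = 6553600000000/43046721.

Therefore m_{16} = σ^{16} · C_8 = (6553600000000/43046721) · 1430 = 9371648000000000/43046721.


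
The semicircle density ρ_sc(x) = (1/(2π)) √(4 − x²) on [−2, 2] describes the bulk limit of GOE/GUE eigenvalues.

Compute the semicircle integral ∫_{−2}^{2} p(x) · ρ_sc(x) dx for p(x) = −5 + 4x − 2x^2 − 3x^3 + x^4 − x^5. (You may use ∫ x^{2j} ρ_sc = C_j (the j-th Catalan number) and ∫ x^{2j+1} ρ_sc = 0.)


Write p(x) = Σ a_i x^i, split into monomials and integrate each against ρ_sc separately.
Using ∫ x^{2j} ρ_sc = C_j = (1/(j+1)) C(2j, j) (Catalan numbers) and ∫ x^{2j+1} ρ_sc = 0 (odd monomials vanish by symmetry):
  i = 0 (even): a_0 · C_{0} = -5 · 1 = -5
  i = 1 (odd): ∫ x^1 ρ_sc = 0 (vanishes)
  i = 2 (even): a_2 · C_{1} = -2 · 1 = -2
  i = 3 (odd): ∫ x^3 ρ_sc = 0 (vanishes)
  i = 4 (even): a_4 · C_{2} = 1 · 2 = 2
  i = 5 (odd): ∫ x^5 ρ_sc = 0 (vanishes)

Summing the contributions: ∫_{−2}^{2} p(x) ρ_sc(x) dx = (-5) + (-2) + 2 = -5.


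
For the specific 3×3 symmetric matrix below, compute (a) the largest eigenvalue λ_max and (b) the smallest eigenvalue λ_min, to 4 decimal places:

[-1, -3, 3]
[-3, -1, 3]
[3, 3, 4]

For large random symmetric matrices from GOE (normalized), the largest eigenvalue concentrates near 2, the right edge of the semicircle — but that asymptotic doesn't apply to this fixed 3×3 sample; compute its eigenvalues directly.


Since M is real symmetric, all three eigenvalues are real; they are the roots of det(λI − M) = λ³ − (tr M) λ² + s λ − det M, where s is the sum of the principal 2×2 minors.
tr M = -1 + (-1) + 4 = 2.
s = ((-1)·(-1) − (-3)²) + ((-1)·4 − 3²) + ((-1)·4 − 3²) = -8 + (-13) + (-13) = -34.
det M (expand along row 1) = (-1)·(-13) − (-3)·(-21) + 3·(-6) = -68.
Characteristic polynomial: λ³ − 2λ² − 34λ + 68 = 0.
Substitute λ = y + (tr M)/3 = y + 0.666667 to remove the quadratic term: y³ + p·y + q = 0 with p = s − (tr M)²/3 = -35.333333 and q = −2(tr M)³/27 + (tr M)·s/3 − det M = 44.740741.
Three real roots ⇒ use the trigonometric (Viète) form: r = 2√(−p/3) = 6.863753, φ = arccos(3q/(p·r)) = arccos(-0.553450) = 2.157297 rad.
y_k = r·cos(φ/3 − 2πk/3) for k = 0, 1, 2 gives y = 5.164285, 1.333333, -6.497619.
λ_k = y_k + 0.666667 gives λ = 5.8310, 2.0000, -5.8310 (check: the sum is 2.0000 = tr M).

Hence λ_max = 5.8310 and λ_min = -5.8310.


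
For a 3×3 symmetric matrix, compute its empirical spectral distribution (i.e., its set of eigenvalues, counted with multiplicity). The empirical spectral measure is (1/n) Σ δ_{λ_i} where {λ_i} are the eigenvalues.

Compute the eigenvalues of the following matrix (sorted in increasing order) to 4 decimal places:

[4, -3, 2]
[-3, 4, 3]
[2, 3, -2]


Since M is real symmetric, all three eigenvalues are real; they are the roots of det(λI − M) = λ³ − (tr M) λ² + s λ − det M, where s is the sum of the principal 2×2 minors.
tr M = 4 + 4 + (-2) = 6.
s = (4·4 − (-3)²) + (4·(-2) − 2²) + (4·(-2) − 3²) = 7 + (-12) + (-17) = -22.
det M (expand along row 1) = 4·(-17) − (-3)·0 + 2·(-17) = -102.
Characteristic polynomial: λ³ − 6λ² − 22λ + 102 = 0.
Substitute λ = y + (tr M)/3 = y + 2.000000 to remove the quadratic term: y³ + p·y + q = 0 with p = s − (tr M)²/3 = -34.000000 and q = −2(tr M)³/27 + (tr M)·s/3 − det M = 42.000000.
Three real roots ⇒ use the trigonometric (Viète) form: r = 2√(−p/3) = 6.733003, φ = arccos(3q/(p·r)) = arccos(-0.550406) = 2.153646 rad.
y_k = r·cos(φ/3 − 2πk/3) for k = 0, 1, 2 gives y = 5.071302, 1.299896, -6.371198.
λ_k = y_k + 2.000000 gives λ = 7.0713, 3.2999, -4.3712 (check: the sum is 6.0000 = tr M).

Eigenvalues sorted in increasing order: [-4.3712, 3.2999, 7.0713].


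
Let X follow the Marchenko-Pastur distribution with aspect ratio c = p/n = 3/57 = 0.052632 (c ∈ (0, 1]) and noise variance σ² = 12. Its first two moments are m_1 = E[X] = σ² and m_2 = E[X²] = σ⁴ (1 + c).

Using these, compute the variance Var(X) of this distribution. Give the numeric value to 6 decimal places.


m_1 = E[X] = σ² = 12, so m_1² = 144.
m_2 = E[X²] = σ⁴ (1 + c) = 144 · (1 + 0.052632) = 144 · 1.052632 = 151.578947.
(Note m_2 − m_1² simplifies to c · σ⁴ = 0.052632 · 144.)

Var(X) = m_2 − m_1² = 151.578947 − 144 = 7.578947.


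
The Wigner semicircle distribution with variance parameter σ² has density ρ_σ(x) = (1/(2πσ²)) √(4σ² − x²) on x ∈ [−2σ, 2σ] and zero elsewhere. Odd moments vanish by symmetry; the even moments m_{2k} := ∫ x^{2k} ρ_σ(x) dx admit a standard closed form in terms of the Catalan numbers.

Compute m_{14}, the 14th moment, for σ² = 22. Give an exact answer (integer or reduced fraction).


By the scaled semicircle moment identity, m_{2k} = σ^{2k} · C_k with k = 7.
C_7 = (1/(k+1)) · C(2k, k) = (1/8) · C(14, 7) = (1/8) · 3432 = 429.
σ^{2k} = (σ²)^k = (22)^7 = 2494357888.

Therefore m_{14} = σ^{14} · C_7 = 2494357888 · 429 = 1070079533952.


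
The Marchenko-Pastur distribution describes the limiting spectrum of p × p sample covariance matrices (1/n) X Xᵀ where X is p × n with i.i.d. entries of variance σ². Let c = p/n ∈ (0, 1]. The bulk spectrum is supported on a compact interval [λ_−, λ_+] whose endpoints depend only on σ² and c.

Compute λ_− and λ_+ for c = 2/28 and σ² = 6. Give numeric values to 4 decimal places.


c = 2/28 = 0.071429; √c = 0.267261.
λ_− = σ² (1 − √c)² = 6 · (1 − 0.267261)² = 6 · (0.732739)² = 3.221437.
λ_+ = σ² (1 + √c)² = 6 · (1 + 0.267261)² = 6 · (1.267261)² = 9.635706.

Rounded to 4 decimal places: λ_− ≈ 3.2214, λ_+ ≈ 9.6357.


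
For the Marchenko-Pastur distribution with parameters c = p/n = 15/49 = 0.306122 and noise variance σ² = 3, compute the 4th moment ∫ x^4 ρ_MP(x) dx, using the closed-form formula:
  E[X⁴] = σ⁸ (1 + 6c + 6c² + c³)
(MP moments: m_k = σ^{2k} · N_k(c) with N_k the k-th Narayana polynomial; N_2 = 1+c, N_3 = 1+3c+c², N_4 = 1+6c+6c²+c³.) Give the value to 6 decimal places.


E[X⁴] = σ⁸ (1 + 6c + 6c² + c³) (fourth MP moment). With σ² = 3 (so σ⁸ = 81) and c = 15/49 = 0.306122: E[X⁴] = 81 · (1 + 6·0.306122 + 6·(0.306122)² + (0.306122)³) = 81 · 3.427687.

So E[X^4] = 277.642683.


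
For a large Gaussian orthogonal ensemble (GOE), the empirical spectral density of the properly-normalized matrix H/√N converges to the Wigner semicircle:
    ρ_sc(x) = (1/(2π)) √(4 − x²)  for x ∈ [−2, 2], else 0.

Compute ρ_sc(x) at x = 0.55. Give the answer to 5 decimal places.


ρ_sc(x) = (1/(2π)) √(4 − x²). With x = 0.55:
  4 − x² = 4 − (0.55)² = 4 − 0.302500 = 3.697500.
  √(4 − x²) = 1.922888.
  1/(2π) = 0.159155.
  ρ_sc(0.55) = 0.159155 · 1.922888 = 0.306037.

Rounded to 5 decimal places: ρ_sc(0.55) ≈ 0.30604.


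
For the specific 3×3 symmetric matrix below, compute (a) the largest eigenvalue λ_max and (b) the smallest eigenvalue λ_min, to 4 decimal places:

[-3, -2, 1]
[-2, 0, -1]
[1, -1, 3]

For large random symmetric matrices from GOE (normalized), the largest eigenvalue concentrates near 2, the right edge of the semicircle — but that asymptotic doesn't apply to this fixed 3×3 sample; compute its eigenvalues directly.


Since M is real symmetric, all three eigenvalues are real; they are the roots of det(λI − M) = λ³ − (tr M) λ² + s λ − det M, where s is the sum of the principal 2×2 minors.
tr M = -3 + 0 + 3 = 0.
s = ((-3)·0 − (-2)²) + ((-3)·3 − 1²) + (0·3 − (-1)²) = -4 + (-10) + (-1) = -15.
det M (expand along row 1) = (-3)·(-1) − (-2)·(-5) + 1·2 = -5.
Characteristic polynomial: λ³ − 15λ + 5 = 0.
Substitute λ = y + (tr M)/3 = y + 0.000000 to remove the quadratic term: y³ + p·y + q = 0 with p = s − (tr M)²/3 = -15.000000 and q = −2(tr M)³/27 + (tr M)·s/3 − det M = 5.000000.
Three real roots ⇒ use the trigonometric (Viète) form: r = 2√(−p/3) = 4.472136, φ = arccos(3q/(p·r)) = arccos(-0.223607) = 1.796310 rad.
y_k = r·cos(φ/3 − 2πk/3) for k = 0, 1, 2 gives y = 3.694116, 0.335859, -4.029975.
λ_k = y_k + 0.000000 gives λ = 3.6941, 0.3359, -4.0300 (check: the sum is 0.0000 = tr M).

Hence λ_max = 3.6941 and λ_min = -4.0300.


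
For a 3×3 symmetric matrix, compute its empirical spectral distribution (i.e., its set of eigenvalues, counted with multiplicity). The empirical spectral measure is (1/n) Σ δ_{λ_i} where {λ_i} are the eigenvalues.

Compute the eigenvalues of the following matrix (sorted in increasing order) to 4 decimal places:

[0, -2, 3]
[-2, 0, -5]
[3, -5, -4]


Since M is real symmetric, all three eigenvalues are real; they are the roots of det(λI − M) = λ³ − (tr M) λ² + s λ − det M, where s is the sum of the principal 2×2 minors.
tr M = 0 + 0 + (-4) = -4.
s = (0·0 − (-2)²) + (0·(-4) − 3²) + (0·(-4) − (-5)²) = -4 + (-9) + (-25) = -38.
det M (expand along row 1) = 0·(-25) − (-2)·23 + 3·10 = 76.
Characteristic polynomial: λ³ + 4λ² − 38λ − 76 = 0.
Substitute λ = y + (tr M)/3 = y − 1.333333 to remove the quadratic term: y³ + p·y + q = 0 with p = s − (tr M)²/3 = -43.333333 and q = −2(tr M)³/27 + (tr M)·s/3 − det M = -20.592593.
Three real roots ⇒ use the trigonometric (Viète) form: r = 2√(−p/3) = 7.601170, φ = arccos(3q/(p·r)) = arccos(0.187555) = 1.382123 rad.
y_k = r·cos(φ/3 − 2πk/3) for k = 0, 1, 2 gives y = 6.808657, -0.477730, -6.330927.
λ_k = y_k − 1.333333 gives λ = 5.4753, -1.8111, -7.6643 (check: the sum is -4.0000 = tr M).

Eigenvalues sorted in increasing order: [-7.6643, -1.8111, 5.4753].


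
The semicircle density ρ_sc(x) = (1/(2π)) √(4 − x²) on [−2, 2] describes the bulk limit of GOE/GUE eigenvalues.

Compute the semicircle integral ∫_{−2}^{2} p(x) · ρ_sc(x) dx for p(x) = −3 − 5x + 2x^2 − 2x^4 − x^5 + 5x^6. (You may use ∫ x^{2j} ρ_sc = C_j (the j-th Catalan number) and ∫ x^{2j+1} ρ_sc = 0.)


Write p(x) = Σ a_i x^i, split into monomials and integrate each against ρ_sc separately.
Using ∫ x^{2j} ρ_sc = C_j = (1/(j+1)) C(2j, j) (Catalan numbers) and ∫ x^{2j+1} ρ_sc = 0 (odd monomials vanish by symmetry):
  i = 0 (even): a_0 · C_{0} = -3 · 1 = -3
  i = 1 (odd): ∫ x^1 ρ_sc = 0 (vanishes)
  i = 2 (even): a_2 · C_{1} = 2 · 1 = 2
  i = 4 (even): a_4 · C_{2} = -2 · 2 = -4
  i = 5 (odd): ∫ x^5 ρ_sc = 0 (vanishes)
  i = 6 (even): a_6 · C_{3} = 5 · 5 = 25

Summing the contributions: ∫_{−2}^{2} p(x) ρ_sc(x) dx = (-3) + 2 + (-4) + 25 = 20.


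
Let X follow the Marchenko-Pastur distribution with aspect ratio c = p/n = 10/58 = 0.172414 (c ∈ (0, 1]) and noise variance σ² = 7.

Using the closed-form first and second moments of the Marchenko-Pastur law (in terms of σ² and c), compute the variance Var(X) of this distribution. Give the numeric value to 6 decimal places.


Recall the MP moments m_1 = E[X] = σ² and m_2 = E[X²] = σ⁴ (1 + c).
m_1 = E[X] = σ² = 7, so m_1² = 49.
m_2 = E[X²] = σ⁴ (1 + c) = 49 · (1 + 0.172414) = 49 · 1.172414 = 57.448276.
(Note m_2 − m_1² simplifies to c · σ⁴ = 0.172414 · 49.)

Var(X) = m_2 − m_1² = 57.448276 − 49 = 8.448276.


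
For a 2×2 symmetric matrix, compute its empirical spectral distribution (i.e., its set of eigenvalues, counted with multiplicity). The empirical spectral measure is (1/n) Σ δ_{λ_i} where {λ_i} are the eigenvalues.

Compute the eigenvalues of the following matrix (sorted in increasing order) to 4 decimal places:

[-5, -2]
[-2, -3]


Since M is real symmetric, both eigenvalues are real; they are the roots of det(λI − M) = λ² − (tr M) λ + det M.
tr M = -5 + (-3) = -8.
det M = (-5)·(-3) − (-2)² = 15 − 4 = 11.
Characteristic polynomial: λ² + 8λ + 11 = 0.
Discriminant Δ = (tr M)² − 4·det M = 64 − 44 = 20; √Δ = 4.472136.
λ = (tr M ± √Δ)/2 = (-8 ± 4.472136)/2, giving (tr M − √Δ)/2 = -6.2361 and (tr M + √Δ)/2 = -1.7639.

Eigenvalues sorted in increasing order: [-6.2361, -1.7639].


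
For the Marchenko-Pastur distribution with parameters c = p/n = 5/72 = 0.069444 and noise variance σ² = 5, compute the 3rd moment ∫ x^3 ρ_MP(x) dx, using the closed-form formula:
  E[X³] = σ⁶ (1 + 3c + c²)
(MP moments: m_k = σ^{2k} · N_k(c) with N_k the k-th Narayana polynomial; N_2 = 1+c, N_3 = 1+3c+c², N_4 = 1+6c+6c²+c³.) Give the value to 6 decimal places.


E[X³] = σ⁶ (1 + 3c + c²) (third MP moment). With σ² = 5 (so σ⁶ = 125) and c = 5/72 = 0.069444: E[X³] = 125 · (1 + 3·0.069444 + (0.069444)²) = 125 · 1.213156.

So E[X^3] = 151.644483.


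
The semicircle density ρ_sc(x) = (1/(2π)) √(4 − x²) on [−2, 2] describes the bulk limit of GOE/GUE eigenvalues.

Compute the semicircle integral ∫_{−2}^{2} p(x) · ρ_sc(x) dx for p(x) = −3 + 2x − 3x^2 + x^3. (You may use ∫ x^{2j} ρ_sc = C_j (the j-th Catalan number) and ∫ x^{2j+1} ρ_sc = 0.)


Write p(x) = Σ a_i x^i, split into monomials and integrate each against ρ_sc separately.
Using ∫ x^{2j} ρ_sc = C_j = (1/(j+1)) C(2j, j) (Catalan numbers) and ∫ x^{2j+1} ρ_sc = 0 (odd monomials vanish by symmetry):
  i = 0 (even): a_0 · C_{0} = -3 · 1 = -3
  i = 1 (odd): ∫ x^1 ρ_sc = 0 (vanishes)
  i = 2 (even): a_2 · C_{1} = -3 · 1 = -3
  i = 3 (odd): ∫ x^3 ρ_sc = 0 (vanishes)

Summing the contributions: ∫_{−2}^{2} p(x) ρ_sc(x) dx = (-3) + (-3) = -6.


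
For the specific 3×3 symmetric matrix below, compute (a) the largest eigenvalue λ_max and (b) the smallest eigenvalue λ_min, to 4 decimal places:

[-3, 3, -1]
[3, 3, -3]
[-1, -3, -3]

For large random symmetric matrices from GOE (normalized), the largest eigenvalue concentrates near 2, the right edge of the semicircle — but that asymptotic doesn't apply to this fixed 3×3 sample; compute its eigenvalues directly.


Since M is real symmetric, all three eigenvalues are real; they are the roots of det(λI − M) = λ³ − (tr M) λ² + s λ − det M, where s is the sum of the principal 2×2 minors.
tr M = -3 + 3 + (-3) = -3.
s = ((-3)·3 − 3²) + ((-3)·(-3) − (-1)²) + (3·(-3) − (-3)²) = -18 + 8 + (-18) = -28.
det M (expand along row 1) = (-3)·(-18) − 3·(-12) + (-1)·(-6) = 96.
Characteristic polynomial: λ³ + 3λ² − 28λ − 96 = 0.
Substitute λ = y + (tr M)/3 = y − 1.000000 to remove the quadratic term: y³ + p·y + q = 0 with p = s − (tr M)²/3 = -31.000000 and q = −2(tr M)³/27 + (tr M)·s/3 − det M = -66.000000.
Three real roots ⇒ use the trigonometric (Viète) form: r = 2√(−p/3) = 6.429101, φ = arccos(3q/(p·r)) = arccos(0.993467) = 0.114372 rad.
y_k = r·cos(φ/3 − 2πk/3) for k = 0, 1, 2 gives y = 6.424429, -3.000000, -3.424429.
λ_k = y_k − 1.000000 gives λ = 5.4244, -4.0000, -4.4244 (check: the sum is -3.0000 = tr M).

Hence λ_max = 5.4244 and λ_min = -4.4244.


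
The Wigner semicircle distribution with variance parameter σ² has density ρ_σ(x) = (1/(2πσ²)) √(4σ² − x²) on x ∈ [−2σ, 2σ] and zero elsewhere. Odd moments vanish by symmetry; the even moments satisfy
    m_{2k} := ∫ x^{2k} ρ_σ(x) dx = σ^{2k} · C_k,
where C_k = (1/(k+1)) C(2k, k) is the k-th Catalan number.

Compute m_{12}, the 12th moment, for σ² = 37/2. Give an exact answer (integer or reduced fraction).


By the scaled semicircle moment identity, m_{2k} = σ^{2k} · C_k with k = 6.
C_6 = (1/(k+1)) · C(2k, k) = (1/7) · C(12, 6) = (1/7) · 924 = 132.
σ^{2k} = (σ²)^k = (37/2)^6 = 2565726409/64.

Therefore m_{12} = σ^{12} · C_6 = (2565726409/64) · 132 = 84668971497/16.


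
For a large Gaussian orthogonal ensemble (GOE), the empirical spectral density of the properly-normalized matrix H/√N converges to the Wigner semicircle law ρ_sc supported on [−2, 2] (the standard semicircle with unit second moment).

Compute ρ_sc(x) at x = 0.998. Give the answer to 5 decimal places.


ρ_sc(x) = (1/(2π)) √(4 − x²). With x = 0.998:
  4 − x² = 4 − (0.998)² = 4 − 0.996004 = 3.003996.
  √(4 − x²) = 1.733204.
  1/(2π) = 0.159155.
  ρ_sc(0.998) = 0.159155 · 1.733204 = 0.275848.

Rounded to 5 decimal places: ρ_sc(0.998) ≈ 0.27585.


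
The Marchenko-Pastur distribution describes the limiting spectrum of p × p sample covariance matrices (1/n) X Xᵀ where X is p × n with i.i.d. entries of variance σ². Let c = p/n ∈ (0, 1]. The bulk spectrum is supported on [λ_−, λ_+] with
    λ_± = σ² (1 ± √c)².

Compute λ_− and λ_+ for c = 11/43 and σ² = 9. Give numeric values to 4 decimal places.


c = 11/43 = 0.255814; √c = 0.505781.
λ_− = σ² (1 − √c)² = 9 · (1 − 0.505781)² = 9 · (0.494219)² = 2.198276.
λ_+ = σ² (1 + √c)² = 9 · (1 + 0.505781)² = 9 · (1.505781)² = 20.406375.

Rounded to 4 decimal places: λ_− ≈ 2.1983, λ_+ ≈ 20.4064.


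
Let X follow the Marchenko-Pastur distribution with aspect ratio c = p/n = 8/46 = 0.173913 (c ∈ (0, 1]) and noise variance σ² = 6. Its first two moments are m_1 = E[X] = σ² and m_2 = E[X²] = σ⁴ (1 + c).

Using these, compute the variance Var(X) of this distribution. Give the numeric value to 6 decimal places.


m_1 = E[X] = σ² = 6, so m_1² = 36.
m_2 = E[X²] = σ⁴ (1 + c) = 36 · (1 + 0.173913) = 36 · 1.173913 = 42.260870.
(Note m_2 − m_1² simplifies to c · σ⁴ = 0.173913 · 36.)

Var(X) = m_2 − m_1² = 42.260870 − 36 = 6.260870.


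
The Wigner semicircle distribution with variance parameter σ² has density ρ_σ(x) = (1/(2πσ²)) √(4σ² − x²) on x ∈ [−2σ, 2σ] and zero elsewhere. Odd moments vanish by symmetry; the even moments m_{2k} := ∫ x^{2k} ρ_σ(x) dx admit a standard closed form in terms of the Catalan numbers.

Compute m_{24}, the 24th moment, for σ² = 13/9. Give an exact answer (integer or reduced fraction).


By the scaled semicircle moment identity, m_{2k} = σ^{2k} · C_k with k = 12.
C_12 = (1/(k+1)) · C(2k, k) = (1/13) · C(24, 12) = (1/13) · 2704156 = 208012.
σ^{2k} = (σ²)^k = (13/9)^12 = 23298085122481/282429536481.

Therefore m_{24} = σ^{24} · C_12 = (23298085122481/282429536481) · 208012 = 4846281282497517772/282429536481.


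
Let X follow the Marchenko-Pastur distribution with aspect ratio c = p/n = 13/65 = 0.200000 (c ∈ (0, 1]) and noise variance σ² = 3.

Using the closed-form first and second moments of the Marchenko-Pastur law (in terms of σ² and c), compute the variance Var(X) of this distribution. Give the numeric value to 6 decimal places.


Recall the MP moments m_1 = E[X] = σ² and m_2 = E[X²] = σ⁴ (1 + c).
m_1 = E[X] = σ² = 3, so m_1² = 9.
m_2 = E[X²] = σ⁴ (1 + c) = 9 · (1 + 0.200000) = 9 · 1.200000 = 10.800000.
(Note m_2 − m_1² simplifies to c · σ⁴ = 0.200000 · 9.)

Var(X) = m_2 − m_1² = 10.800000 − 9 = 1.800000.


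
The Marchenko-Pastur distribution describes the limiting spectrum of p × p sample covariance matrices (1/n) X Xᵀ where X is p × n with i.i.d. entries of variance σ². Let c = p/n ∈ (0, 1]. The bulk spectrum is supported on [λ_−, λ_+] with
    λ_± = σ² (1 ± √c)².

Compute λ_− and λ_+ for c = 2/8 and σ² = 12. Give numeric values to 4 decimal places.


c = 2/8 = 0.250000; √c = 0.500000.
λ_− = σ² (1 − √c)² = 12 · (1 − 0.500000)² = 12 · (0.500000)² = 3.000000.
λ_+ = σ² (1 + √c)² = 12 · (1 + 0.500000)² = 12 · (1.500000)² = 27.000000.

Rounded to 4 decimal places: λ_− ≈ 3.0000, λ_+ ≈ 27.0000.


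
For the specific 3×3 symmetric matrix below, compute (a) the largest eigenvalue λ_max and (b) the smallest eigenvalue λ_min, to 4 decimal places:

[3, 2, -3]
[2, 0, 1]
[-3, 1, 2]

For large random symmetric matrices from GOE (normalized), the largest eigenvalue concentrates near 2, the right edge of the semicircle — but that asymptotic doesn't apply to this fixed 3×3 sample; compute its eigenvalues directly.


Since M is real symmetric, all three eigenvalues are real; they are the roots of det(λI − M) = λ³ − (tr M) λ² + s λ − det M, where s is the sum of the principal 2×2 minors.
tr M = 3 + 0 + 2 = 5.
s = (3·0 − 2²) + (3·2 − (-3)²) + (0·2 − 1²) = -4 + (-3) + (-1) = -8.
det M (expand along row 1) = 3·(-1) − 2·7 + (-3)·2 = -23.
Characteristic polynomial: λ³ − 5λ² − 8λ + 23 = 0.
Substitute λ = y + (tr M)/3 = y + 1.666667 to remove the quadratic term: y³ + p·y + q = 0 with p = s − (tr M)²/3 = -16.333333 and q = −2(tr M)³/27 + (tr M)·s/3 − det M = 0.407407.
Three real roots ⇒ use the trigonometric (Viète) form: r = 2√(−p/3) = 4.666667, φ = arccos(3q/(p·r)) = arccos(-0.016035) = 1.586832 rad.
y_k = r·cos(φ/3 − 2πk/3) for k = 0, 1, 2 gives y = 4.028922, 0.024944, -4.053866.
λ_k = y_k + 1.666667 gives λ = 5.6956, 1.6916, -2.3872 (check: the sum is 5.0000 = tr M).

Hence λ_max = 5.6956 and λ_min = -2.3872.


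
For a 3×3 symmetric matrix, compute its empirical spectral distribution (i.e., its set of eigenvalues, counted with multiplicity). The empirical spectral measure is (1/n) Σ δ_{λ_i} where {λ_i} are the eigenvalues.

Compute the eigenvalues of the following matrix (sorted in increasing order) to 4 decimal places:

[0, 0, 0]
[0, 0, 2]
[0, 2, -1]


Since M is real symmetric, all three eigenvalues are real; they are the roots of det(λI − M) = λ³ − (tr M) λ² + s λ − det M, where s is the sum of the principal 2×2 minors.
tr M = 0 + 0 + (-1) = -1.
s = (0·0 − 0²) + (0·(-1) − 0²) + (0·(-1) − 2²) = 0 + 0 + (-4) = -4.
det M (expand along row 1) = 0·(-4) − 0·0 + 0·0 = 0.
Characteristic polynomial: λ³ + λ² − 4λ = 0.
Substitute λ = y + (tr M)/3 = y − 0.333333 to remove the quadratic term: y³ + p·y + q = 0 with p = s − (tr M)²/3 = -4.333333 and q = −2(tr M)³/27 + (tr M)·s/3 − det M = 1.407407.
Three real roots ⇒ use the trigonometric (Viète) form: r = 2√(−p/3) = 2.403701, φ = arccos(3q/(p·r)) = arccos(-0.405358) = 1.988167 rad.
y_k = r·cos(φ/3 − 2πk/3) for k = 0, 1, 2 gives y = 1.894886, 0.333333, -2.228219.
λ_k = y_k − 0.333333 gives λ = 1.5616, 0.0000, -2.5616 (check: the sum is -1.0000 = tr M).

Eigenvalues sorted in increasing order: [-2.5616, 0.0000, 1.5616].


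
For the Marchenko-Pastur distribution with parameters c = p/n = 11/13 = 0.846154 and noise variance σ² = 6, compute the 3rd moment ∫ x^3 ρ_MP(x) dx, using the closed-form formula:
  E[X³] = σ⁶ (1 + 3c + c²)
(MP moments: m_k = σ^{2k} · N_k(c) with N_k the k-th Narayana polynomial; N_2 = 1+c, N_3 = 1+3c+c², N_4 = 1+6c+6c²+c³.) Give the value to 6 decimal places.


E[X³] = σ⁶ (1 + 3c + c²) (third MP moment). With σ² = 6 (so σ⁶ = 216) and c = 11/13 = 0.846154: E[X³] = 216 · (1 + 3·0.846154 + (0.846154)²) = 216 · 4.254438.

So E[X^3] = 918.958580.


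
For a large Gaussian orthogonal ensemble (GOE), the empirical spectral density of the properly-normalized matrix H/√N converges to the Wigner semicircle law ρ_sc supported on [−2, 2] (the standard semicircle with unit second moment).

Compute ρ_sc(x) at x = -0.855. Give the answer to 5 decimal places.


ρ_sc(x) = (1/(2π)) √(4 − x²). With x = -0.855:
  4 − x² = 4 − (-0.855)² = 4 − 0.731025 = 3.268975.
  √(4 − x²) = 1.808031.
  1/(2π) = 0.159155.
  ρ_sc(-0.855) = 0.159155 · 1.808031 = 0.287757.

Rounded to 5 decimal places: ρ_sc(-0.855) ≈ 0.28776.


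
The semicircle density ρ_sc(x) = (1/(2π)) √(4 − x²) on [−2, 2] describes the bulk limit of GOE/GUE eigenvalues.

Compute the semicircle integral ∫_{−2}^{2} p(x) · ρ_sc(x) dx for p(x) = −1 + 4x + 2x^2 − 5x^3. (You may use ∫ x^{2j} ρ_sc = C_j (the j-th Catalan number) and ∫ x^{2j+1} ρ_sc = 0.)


Write p(x) = Σ a_i x^i, split into monomials and integrate each against ρ_sc separately.
Using ∫ x^{2j} ρ_sc = C_j = (1/(j+1)) C(2j, j) (Catalan numbers) and ∫ x^{2j+1} ρ_sc = 0 (odd monomials vanish by symmetry):
  i = 0 (even): a_0 · C_{0} = -1 · 1 = -1
  i = 1 (odd): ∫ x^1 ρ_sc = 0 (vanishes)
  i = 2 (even): a_2 · C_{1} = 2 · 1 = 2
  i = 3 (odd): ∫ x^3 ρ_sc = 0 (vanishes)

Summing the contributions: ∫_{−2}^{2} p(x) ρ_sc(x) dx = (-1) + 2 = 1.


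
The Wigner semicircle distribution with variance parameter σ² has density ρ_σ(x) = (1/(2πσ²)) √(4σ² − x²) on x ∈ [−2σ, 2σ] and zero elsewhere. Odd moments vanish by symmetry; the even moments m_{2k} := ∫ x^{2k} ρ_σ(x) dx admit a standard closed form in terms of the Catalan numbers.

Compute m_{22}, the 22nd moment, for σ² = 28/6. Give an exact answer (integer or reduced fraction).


By the scaled semicircle moment identity, m_{2k} = σ^{2k} · C_k with k = 11.
C_11 = (1/(k+1)) · C(2k, k) = (1/12) · C(22, 11) = (1/12) · 705432 = 58786.
σ^{2k} = (σ²)^k = (28/6)^11 = 4049565169664/177147.

Therefore m_{22} = σ^{22} · C_11 = (4049565169664/177147) · 58786 = 238057738063867904/177147.


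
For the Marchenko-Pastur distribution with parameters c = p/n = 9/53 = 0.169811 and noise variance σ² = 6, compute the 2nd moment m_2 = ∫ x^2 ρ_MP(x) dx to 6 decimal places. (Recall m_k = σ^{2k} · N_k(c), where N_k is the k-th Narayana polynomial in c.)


E[X²] = σ⁴ (1 + c) (second MP moment). With σ² = 6 (so σ⁴ = 36) and c = 9/53 = 0.169811: E[X²] = 36 · (1 + 0.169811) = 36 · 1.169811.

So E[X^2] = 42.113208.


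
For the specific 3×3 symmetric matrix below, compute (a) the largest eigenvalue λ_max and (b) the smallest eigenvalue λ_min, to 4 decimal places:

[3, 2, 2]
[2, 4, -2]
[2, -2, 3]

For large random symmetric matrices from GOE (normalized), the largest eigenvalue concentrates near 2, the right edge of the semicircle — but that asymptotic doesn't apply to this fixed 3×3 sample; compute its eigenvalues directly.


Since M is real symmetric, all three eigenvalues are real; they are the roots of det(λI − M) = λ³ − (tr M) λ² + s λ − det M, where s is the sum of the principal 2×2 minors.
tr M = 3 + 4 + 3 = 10.
s = (3·4 − 2²) + (3·3 − 2²) + (4·3 − (-2)²) = 8 + 5 + 8 = 21.
det M (expand along row 1) = 3·8 − 2·10 + 2·(-12) = -20.
Characteristic polynomial: λ³ − 10λ² + 21λ + 20 = 0.
Substitute λ = y + (tr M)/3 = y + 3.333333 to remove the quadratic term: y³ + p·y + q = 0 with p = s − (tr M)²/3 = -12.333333 and q = −2(tr M)³/27 + (tr M)·s/3 − det M = 15.925926.
Three real roots ⇒ use the trigonometric (Viète) form: r = 2√(−p/3) = 4.055175, φ = arccos(3q/(p·r)) = arccos(-0.955291) = 2.841440 rad.
y_k = r·cos(φ/3 − 2πk/3) for k = 0, 1, 2 gives y = 2.368229, 1.666667, -4.034895.
λ_k = y_k + 3.333333 gives λ = 5.7016, 5.0000, -0.7016 (check: the sum is 10.0000 = tr M).

Hence λ_max = 5.7016 and λ_min = -0.7016.


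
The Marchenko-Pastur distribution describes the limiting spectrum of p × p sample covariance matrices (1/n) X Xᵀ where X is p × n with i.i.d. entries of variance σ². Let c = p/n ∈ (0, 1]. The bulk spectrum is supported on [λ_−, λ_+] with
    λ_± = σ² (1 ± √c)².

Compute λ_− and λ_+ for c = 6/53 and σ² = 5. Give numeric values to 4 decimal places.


c = 6/53 = 0.113208; √c = 0.336463.
λ_− = σ² (1 − √c)² = 5 · (1 − 0.336463)² = 5 · (0.663537)² = 2.201405.
λ_+ = σ² (1 + √c)² = 5 · (1 + 0.336463)² = 5 · (1.336463)² = 8.930671.

Rounded to 4 decimal places: λ_− ≈ 2.2014, λ_+ ≈ 8.9307.


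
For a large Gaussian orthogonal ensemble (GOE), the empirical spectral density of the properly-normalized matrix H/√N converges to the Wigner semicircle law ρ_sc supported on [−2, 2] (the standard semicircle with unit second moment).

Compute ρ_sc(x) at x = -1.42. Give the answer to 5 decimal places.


ρ_sc(x) = (1/(2π)) √(4 − x²). With x = -1.42:
  4 − x² = 4 − (-1.42)² = 4 − 2.016400 = 1.983600.
  √(4 − x²) = 1.408403.
  1/(2π) = 0.159155.
  ρ_sc(-1.42) = 0.159155 · 1.408403 = 0.224154.

Rounded to 5 decimal places: ρ_sc(-1.42) ≈ 0.22415.


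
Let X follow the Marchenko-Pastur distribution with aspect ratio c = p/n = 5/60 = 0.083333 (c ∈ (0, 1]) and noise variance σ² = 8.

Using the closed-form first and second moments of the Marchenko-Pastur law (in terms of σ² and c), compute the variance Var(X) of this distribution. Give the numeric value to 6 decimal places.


Recall the MP moments m_1 = E[X] = σ² and m_2 = E[X²] = σ⁴ (1 + c).
m_1 = E[X] = σ² = 8, so m_1² = 64.
m_2 = E[X²] = σ⁴ (1 + c) = 64 · (1 + 0.083333) = 64 · 1.083333 = 69.333333.
(Note m_2 − m_1² simplifies to c · σ⁴ = 0.083333 · 64.)

Var(X) = m_2 − m_1² = 69.333333 − 64 = 5.333333.


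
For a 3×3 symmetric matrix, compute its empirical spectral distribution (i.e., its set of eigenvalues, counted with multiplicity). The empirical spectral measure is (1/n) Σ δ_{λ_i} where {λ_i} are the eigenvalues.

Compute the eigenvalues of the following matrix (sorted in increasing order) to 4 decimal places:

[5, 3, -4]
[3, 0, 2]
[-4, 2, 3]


Since M is real symmetric, all three eigenvalues are real; they are the roots of det(λI − M) = λ³ − (tr M) λ² + s λ − det M, where s is the sum of the principal 2×2 minors.
tr M = 5 + 0 + 3 = 8.
s = (5·0 − 3²) + (5·3 − (-4)²) + (0·3 − 2²) = -9 + (-1) + (-4) = -14.
det M (expand along row 1) = 5·(-4) − 3·17 + (-4)·6 = -95.
Characteristic polynomial: λ³ − 8λ² − 14λ + 95 = 0.
Substitute λ = y + (tr M)/3 = y + 2.666667 to remove the quadratic term: y³ + p·y + q = 0 with p = s − (tr M)²/3 = -35.333333 and q = −2(tr M)³/27 + (tr M)·s/3 − det M = 19.740741.
Three real roots ⇒ use the trigonometric (Viète) form: r = 2√(−p/3) = 6.863753, φ = arccos(3q/(p·r)) = arccos(-0.244196) = 1.817487 rad.
y_k = r·cos(φ/3 − 2πk/3) for k = 0, 1, 2 gives y = 5.642214, 0.563772, -6.205985.
λ_k = y_k + 2.666667 gives λ = 8.3089, 3.2304, -3.5393 (check: the sum is 8.0000 = tr M).

Eigenvalues sorted in increasing order: [-3.5393, 3.2304, 8.3089].


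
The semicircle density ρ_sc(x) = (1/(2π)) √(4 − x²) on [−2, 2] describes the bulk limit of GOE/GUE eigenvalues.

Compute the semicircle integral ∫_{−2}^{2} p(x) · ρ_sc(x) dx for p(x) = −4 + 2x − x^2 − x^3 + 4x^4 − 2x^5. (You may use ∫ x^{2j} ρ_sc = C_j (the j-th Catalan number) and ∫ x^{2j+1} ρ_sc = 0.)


Write p(x) = Σ a_i x^i, split into monomials and integrate each against ρ_sc separately.
Using ∫ x^{2j} ρ_sc = C_j = (1/(j+1)) C(2j, j) (Catalan numbers) and ∫ x^{2j+1} ρ_sc = 0 (odd monomials vanish by symmetry):
  i = 0 (even): a_0 · C_{0} = -4 · 1 = -4
  i = 1 (odd): ∫ x^1 ρ_sc = 0 (vanishes)
  i = 2 (even): a_2 · C_{1} = -1 · 1 = -1
  i = 3 (odd): ∫ x^3 ρ_sc = 0 (vanishes)
  i = 4 (even): a_4 · C_{2} = 4 · 2 = 8
  i = 5 (odd): ∫ x^5 ρ_sc = 0 (vanishes)

Summing the contributions: ∫_{−2}^{2} p(x) ρ_sc(x) dx = (-4) + (-1) + 8 = 3.


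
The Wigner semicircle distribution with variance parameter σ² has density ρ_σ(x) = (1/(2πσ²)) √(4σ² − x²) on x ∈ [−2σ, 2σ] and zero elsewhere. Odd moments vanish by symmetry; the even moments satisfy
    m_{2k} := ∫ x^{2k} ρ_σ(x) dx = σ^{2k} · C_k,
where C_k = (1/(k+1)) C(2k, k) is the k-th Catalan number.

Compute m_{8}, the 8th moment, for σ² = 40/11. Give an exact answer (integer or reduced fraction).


By the scaled semicircle moment identity, m_{2k} = σ^{2k} · C_k with k = 4.
C_4 = (1/(k+1)) · C(2k, k) = (1/5) · C(8, 4) = (1/5) · 70 = 14.
σ^{2k} = (σ²)^k = (40/11)^4 = 2560000/14641.

Therefore m_{8} = σ^{8} · C_4 = (2560000/14641) · 14 = 35840000/14641.


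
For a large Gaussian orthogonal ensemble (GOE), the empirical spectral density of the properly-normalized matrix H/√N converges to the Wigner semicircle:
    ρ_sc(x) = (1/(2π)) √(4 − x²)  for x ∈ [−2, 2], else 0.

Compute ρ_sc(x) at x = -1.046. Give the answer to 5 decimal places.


ρ_sc(x) = (1/(2π)) √(4 − x²). With x = -1.046:
  4 − x² = 4 − (-1.046)² = 4 − 1.094116 = 2.905884.
  √(4 − x²) = 1.704665.
  1/(2π) = 0.159155.
  ρ_sc(-1.046) = 0.159155 · 1.704665 = 0.271306.

Rounded to 5 decimal places: ρ_sc(-1.046) ≈ 0.27131.


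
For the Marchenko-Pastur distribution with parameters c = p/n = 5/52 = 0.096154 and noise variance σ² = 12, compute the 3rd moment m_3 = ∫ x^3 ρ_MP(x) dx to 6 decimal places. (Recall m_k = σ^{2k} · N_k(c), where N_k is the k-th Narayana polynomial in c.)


E[X³] = σ⁶ (1 + 3c + c²) (third MP moment). With σ² = 12 (so σ⁶ = 1728) and c = 5/52 = 0.096154: E[X³] = 1728 · (1 + 3·0.096154 + (0.096154)²) = 1728 · 1.297707.

So E[X^3] = 2242.437870.


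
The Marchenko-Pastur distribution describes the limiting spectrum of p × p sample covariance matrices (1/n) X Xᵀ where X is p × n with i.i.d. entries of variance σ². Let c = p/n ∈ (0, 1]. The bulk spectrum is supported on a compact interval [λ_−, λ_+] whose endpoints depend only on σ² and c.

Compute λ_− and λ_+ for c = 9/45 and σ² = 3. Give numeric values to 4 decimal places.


c = 9/45 = 0.200000; √c = 0.447214.
λ_− = σ² (1 − √c)² = 3 · (1 − 0.447214)² = 3 · (0.552786)² = 0.916718.
λ_+ = σ² (1 + √c)² = 3 · (1 + 0.447214)² = 3 · (1.447214)² = 6.283282.

Rounded to 4 decimal places: λ_− ≈ 0.9167, λ_+ ≈ 6.2833.


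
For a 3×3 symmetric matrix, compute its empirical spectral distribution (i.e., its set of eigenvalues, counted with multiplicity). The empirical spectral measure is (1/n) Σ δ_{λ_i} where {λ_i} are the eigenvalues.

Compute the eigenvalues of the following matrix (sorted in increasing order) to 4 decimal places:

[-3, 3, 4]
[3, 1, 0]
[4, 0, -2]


Since M is real symmetric, all three eigenvalues are real; they are the roots of det(λI − M) = λ³ − (tr M) λ² + s λ − det M, where s is the sum of the principal 2×2 minors.
tr M = -3 + 1 + (-2) = -4.
s = ((-3)·1 − 3²) + ((-3)·(-2) − 4²) + (1·(-2) − 0²) = -12 + (-10) + (-2) = -24.
det M (expand along row 1) = (-3)·(-2) − 3·(-6) + 4·(-4) = 8.
Characteristic polynomial: λ³ + 4λ² − 24λ − 8 = 0.
Substitute λ = y + (tr M)/3 = y − 1.333333 to remove the quadratic term: y³ + p·y + q = 0 with p = s − (tr M)²/3 = -29.333333 and q = −2(tr M)³/27 + (tr M)·s/3 − det M = 28.740741.
Three real roots ⇒ use the trigonometric (Viète) form: r = 2√(−p/3) = 6.253888, φ = arccos(3q/(p·r)) = arccos(-0.470011) = 2.060099 rad.
y_k = r·cos(φ/3 − 2πk/3) for k = 0, 1, 2 gives y = 4.836397, 1.015499, -5.851896.
λ_k = y_k − 1.333333 gives λ = 3.5031, -0.3178, -7.1852 (check: the sum is -4.0000 = tr M).

Eigenvalues sorted in increasing order: [-7.1852, -0.3178, 3.5031].


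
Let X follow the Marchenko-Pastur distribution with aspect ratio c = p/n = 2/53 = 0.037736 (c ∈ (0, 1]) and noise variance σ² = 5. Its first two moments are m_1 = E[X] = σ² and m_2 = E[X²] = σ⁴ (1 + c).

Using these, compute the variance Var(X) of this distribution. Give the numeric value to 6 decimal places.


m_1 = E[X] = σ² = 5, so m_1² = 25.
m_2 = E[X²] = σ⁴ (1 + c) = 25 · (1 + 0.037736) = 25 · 1.037736 = 25.943396.
(Note m_2 − m_1² simplifies to c · σ⁴ = 0.037736 · 25.)

Var(X) = m_2 − m_1² = 25.943396 − 25 = 0.943396.


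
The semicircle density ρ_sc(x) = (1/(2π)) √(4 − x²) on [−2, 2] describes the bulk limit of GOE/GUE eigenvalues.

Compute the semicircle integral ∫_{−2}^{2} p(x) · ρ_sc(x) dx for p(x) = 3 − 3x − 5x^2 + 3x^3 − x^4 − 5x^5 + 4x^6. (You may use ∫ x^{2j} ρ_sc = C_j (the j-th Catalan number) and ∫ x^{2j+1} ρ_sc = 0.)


Write p(x) = Σ a_i x^i, split into monomials and integrate each against ρ_sc separately.
Using ∫ x^{2j} ρ_sc = C_j = (1/(j+1)) C(2j, j) (Catalan numbers) and ∫ x^{2j+1} ρ_sc = 0 (odd monomials vanish by symmetry):
  i = 0 (even): a_0 · C_{0} = 3 · 1 = 3
  i = 1 (odd): ∫ x^1 ρ_sc = 0 (vanishes)
  i = 2 (even): a_2 · C_{1} = -5 · 1 = -5
  i = 3 (odd): ∫ x^3 ρ_sc = 0 (vanishes)
  i = 4 (even): a_4 · C_{2} = -1 · 2 = -2
  i = 5 (odd): ∫ x^5 ρ_sc = 0 (vanishes)
  i = 6 (even): a_6 · C_{3} = 4 · 5 = 20

Summing the contributions: ∫_{−2}^{2} p(x) ρ_sc(x) dx = 3 + (-5) + (-2) + 20 = 16.


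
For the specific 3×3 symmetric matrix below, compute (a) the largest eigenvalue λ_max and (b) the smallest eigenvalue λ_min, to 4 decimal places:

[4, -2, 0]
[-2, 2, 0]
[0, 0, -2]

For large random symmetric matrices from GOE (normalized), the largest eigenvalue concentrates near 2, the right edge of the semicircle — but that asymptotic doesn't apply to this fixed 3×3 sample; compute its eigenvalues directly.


Since M is real symmetric, all three eigenvalues are real; they are the roots of det(λI − M) = λ³ − (tr M) λ² + s λ − det M, where s is the sum of the principal 2×2 minors.
tr M = 4 + 2 + (-2) = 4.
s = (4·2 − (-2)²) + (4·(-2) − 0²) + (2·(-2) − 0²) = 4 + (-8) + (-4) = -8.
det M (expand along row 1) = 4·(-4) − (-2)·4 + 0·0 = -8.
Characteristic polynomial: λ³ − 4λ² − 8λ + 8 = 0.
Substitute λ = y + (tr M)/3 = y + 1.333333 to remove the quadratic term: y³ + p·y + q = 0 with p = s − (tr M)²/3 = -13.333333 and q = −2(tr M)³/27 + (tr M)·s/3 − det M = -7.407407.
Three real roots ⇒ use the trigonometric (Viète) form: r = 2√(−p/3) = 4.216370, φ = arccos(3q/(p·r)) = arccos(0.395285) = 1.164419 rad.
y_k = r·cos(φ/3 − 2πk/3) for k = 0, 1, 2 gives y = 3.902735, -0.569401, -3.333333.
λ_k = y_k + 1.333333 gives λ = 5.2361, 0.7639, -2.0000 (check: the sum is 4.0000 = tr M).

Hence λ_max = 5.2361 and λ_min = -2.0000.
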